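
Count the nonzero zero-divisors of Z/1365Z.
In Z/1365Z each nonzero element is either a unit (gcd with 1365 is 1) or a zero-divisor (gcd > 1). The number of units is φ(1365): factorise 1365 = 3 · 5 · 7 · 13, so φ(1365) = (3 − 1) · (5 − 1) · (7 − 1) · (13 − 1) = 2 · 4 · 6 · 12 = 576. The nonzero elements number 1365 − 1 = 1364. Hence the nonzero zero-divisors number 1364 − 576 = 788.

Final answer: Z/1365Z has 788 nonzero zero-divisors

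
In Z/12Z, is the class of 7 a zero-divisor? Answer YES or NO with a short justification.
NO

gcd(7, 12) = 1, so 7 is a unit in Z/12Z (it has a multiplicative inverse). A unit cannot be a zero-divisor: if 7·b ≡ 0 then multiplying both sides by 7^(−1) gives b ≡ 0. So 7 is not a zero-divisor.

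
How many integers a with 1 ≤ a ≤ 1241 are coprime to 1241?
The number of a ∈ {1, ..., 1241} with gcd(a, 1241) = 1 is by definition Euler's totient φ(1241). φ is multiplicative, with φ(p^e) = p^e − p^(e−1). Factorise 1241 = 17 · 73. Then
  φ(1241) = (17 − 1) · (73 − 1) = 16 · 72 = 1152.
So there are 1152 such integers.

Final answer: 1152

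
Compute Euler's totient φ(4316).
φ(4316) = 1968

φ is multiplicative, with φ(p^e) = p^e − p^(e−1). Factorise 4316 = 2^2 · 13 · 83. Then
  φ(4316) = (2^2 − 2^1) · (13 − 1) · (83 − 1) = 2 · 12 · 82 = 1968.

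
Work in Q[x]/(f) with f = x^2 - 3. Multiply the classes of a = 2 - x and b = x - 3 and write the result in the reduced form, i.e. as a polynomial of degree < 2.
a · b ≡ 5·x - 9 (mod f(x))

First multiply in Q[x] without reducing: a · b = -x^2 + 5·x - 6. Now divide by f(x) = x^2 - 3, eliminating the leading term at each step:
  leading term -x^2: subtract (-1)·f(x) = 3 - x^2, leaving 5·x - 9
The degree is now < 2, so this is the remainder. Hence a · b ≡ 5·x - 9 in Q[x]/(f).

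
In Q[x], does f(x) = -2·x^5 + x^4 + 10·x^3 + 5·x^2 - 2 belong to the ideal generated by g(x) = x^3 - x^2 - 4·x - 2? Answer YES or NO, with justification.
In Q[x] the ideal (g) consists of all multiples of g, so f ∈ (g) iff g | f, i.e. iff the remainder of f on division by g is 0. Divide f by g (g is monic, so eliminate the leading term of the running remainder at each step):
  leading term -2·x^5: subtract (-2·x^2)·g(x) = -2·x^5 + 2·x^4 + 8·x^3 + 4·x^2, leaving -x^4 + 2·x^3 + x^2 - 2
  leading term -x^4: subtract (-x)·g(x) = -x^4 + x^3 + 4·x^2 + 2·x, leaving x^3 - 3·x^2 - 2·x - 2
  leading term x^3: subtract (1)·g(x) = x^3 - x^2 - 4·x - 2, leaving -2·x^2 + 2·x
The remainder r(x) = -2·x^2 + 2·x ≠ 0 (and deg r < deg g), so g ∤ f, i.e. f ∉ (g).

Final answer: NO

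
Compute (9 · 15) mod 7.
Reduce the factors first: 9 ≡ 2, 15 ≡ 1 (mod 7), so 9 · 15 ≡ 2 · 1 (mod 7). 2 · 1 = 2. Dividing by 7: 2 = 0·7 + 2. So (9 · 15) mod 7 = 2.

Final answer: 2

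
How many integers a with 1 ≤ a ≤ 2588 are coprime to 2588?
The number of a ∈ {1, ..., 2588} with gcd(a, 2588) = 1 is by definition Euler's totient φ(2588). φ is multiplicative, with φ(p^e) = p^e − p^(e−1). Factorise 2588 = 2^2 · 647. Then
  φ(2588) = (2^2 − 2^1) · (647 − 1) = 2 · 646 = 1292.
So there are 1292 such integers.

Final answer: 1292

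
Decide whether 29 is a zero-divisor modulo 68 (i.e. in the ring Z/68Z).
NO

gcd(29, 68) = 1, so 29 is a unit in Z/68Z (it has a multiplicative inverse). A unit cannot be a zero-divisor: if 29·b ≡ 0 then multiplying both sides by 29^(−1) gives b ≡ 0. So 29 is not a zero-divisor.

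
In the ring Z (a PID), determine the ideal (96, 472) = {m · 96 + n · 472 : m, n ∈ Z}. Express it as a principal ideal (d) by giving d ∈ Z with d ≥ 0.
(96, 472) = (8); d = 8

In the PID Z, (a, b) is generated by gcd(a, b). Compute gcd(472, 96) with the extended Euclidean algorithm, tracking rows (r, s, t) with s·472 + t·96 = r:
  row A: (472, 1, 0)   [1·472 + 0·96 = 472]
  row B: (96, 0, 1)   [0·472 + 1·96 = 96]
  472 = 4·96 + 88   → row C = row A − 4·row B = (88, 1, −4)   [check: 1·472 − 4·96 = 88]
  96 = 1·88 + 8   → row D = row B − 1·row C = (8, −1, 5)   [check: −1·472 + 5·96 = 8]
  88 = 11·8 + 0   → remainder 0, stop. gcd = 8 (last nonzero row D).
So gcd(96, 472) = 8, with Bézout identity −1·472 + 5·96 = 8. Containment (⊇): the Bézout identity exhibits 8 as an element of (96, 472), giving (8) ⊆ (96, 472). Containment (⊆): since 8 | 96 and 8 | 472 (96 = 8·12, 472 = 8·59), every Z-linear combination of 96 and 472 is divisible by 8, so (96, 472) ⊆ (8). Therefore (96, 472) = (8), d = 8.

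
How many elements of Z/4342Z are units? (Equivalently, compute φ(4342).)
Z/4342Z has φ(4342) = 1992 units

An element a ∈ Z/4342Z is a unit iff gcd(a, 4342) = 1, so the number of units is φ(4342). φ is multiplicative, with φ(p^e) = p^e − p^(e−1). Factorise 4342 = 2 · 13 · 167. Then
  φ(4342) = (2 − 1) · (13 − 1) · (167 − 1) = 1 · 12 · 166 = 1992.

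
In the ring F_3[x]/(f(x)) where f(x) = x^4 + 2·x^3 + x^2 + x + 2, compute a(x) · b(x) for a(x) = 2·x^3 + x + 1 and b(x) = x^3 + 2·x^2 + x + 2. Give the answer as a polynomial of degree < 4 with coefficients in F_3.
Multiply as integer polynomials: a · b = 2·x^6 + 4·x^5 + 3·x^4 + 7·x^3 + 3·x^2 + 3·x + 2. Reducing coefficients mod 3: a · b ≡ 2·x^6 + x^5 + x^3 + 2. Now divide by f(x) = x^4 + 2·x^3 + x^2 + x + 2 in F_3[x], eliminating the leading term at each step:
  leading term 2·x^6: subtract (2·x^2)·f(x) = 2·x^6 + x^5 + 2·x^4 + 2·x^3 + x^2, leaving x^4 + 2·x^3 + 2·x^2 + 2 (coefficients mod 3)
  leading term x^4: subtract (1)·f(x) = x^4 + 2·x^3 + x^2 + x + 2, leaving x^2 + 2·x (coefficients mod 3)
The degree is now < 4, so this is the remainder. Hence a · b ≡ x^2 + 2·x in F_3[x]/(f).

Final answer: a · b ≡ x^2 + 2·x (mod f(x))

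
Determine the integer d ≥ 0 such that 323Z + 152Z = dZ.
In the PID Z, (a, b) is generated by gcd(a, b). Compute gcd(323, 152) with the extended Euclidean algorithm, tracking rows (r, s, t) with s·323 + t·152 = r:
  row A: (323, 1, 0)   [1·323 + 0·152 = 323]
  row B: (152, 0, 1)   [0·323 + 1·152 = 152]
  323 = 2·152 + 19   → row C = row A − 2·row B = (19, 1, −2)   [check: 1·323 − 2·152 = 19]
  152 = 8·19 + 0   → remainder 0, stop. gcd = 19 (last nonzero row C).
So gcd(323, 152) = 19, with Bézout identity 1·323 − 2·152 = 19. Containment (⊇): the Bézout identity exhibits 19 as an element of (323, 152), giving (19) ⊆ (323, 152). Containment (⊆): since 19 | 323 and 19 | 152 (323 = 19·17, 152 = 19·8), every Z-linear combination of 323 and 152 is divisible by 19, so (323, 152) ⊆ (19). Therefore (323, 152) = (19), d = 19.

Final answer: (323, 152) = (19); d = 19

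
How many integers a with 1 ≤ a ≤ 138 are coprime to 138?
The number of a ∈ {1, ..., 138} with gcd(a, 138) = 1 is by definition Euler's totient φ(138). φ is multiplicative, with φ(p^e) = p^e − p^(e−1). Factorise 138 = 2 · 3 · 23. Then
  φ(138) = (2 − 1) · (3 − 1) · (23 − 1) = 1 · 2 · 22 = 44.
So there are 44 such integers.

Final answer: 44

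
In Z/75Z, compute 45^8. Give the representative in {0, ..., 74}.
Use repeated squaring. Binary(8) = 1000. Walk through the bits of the exponent 8 left-to-right: at each bit after the leading one, square the running value, then multiply by 45 if the bit is 1 (always reducing mod 75):
  bit 1 = 1 (leading): start with 45.
  bit 2 = 0: square 45^2 = 2025 ≡ 0 (mod 75).
  bit 3 = 0: square 0^2 = 0 (mod 75).
  bit 4 = 0: square 0^2 = 0 (mod 75).
Final value: 45^8 ≡ 0 (mod 75).

Final answer: 0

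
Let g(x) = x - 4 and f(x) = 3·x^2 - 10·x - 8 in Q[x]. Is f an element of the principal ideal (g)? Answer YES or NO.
In Q[x] the ideal (g) consists of all multiples of g, so f ∈ (g) iff g | f, i.e. iff the remainder of f on division by g is 0. Divide f by g (g is monic, so eliminate the leading term of the running remainder at each step):
  leading term 3·x^2: subtract (3·x)·g(x) = 3·x^2 - 12·x, leaving 2·x - 8
  leading term 2·x: subtract (2)·g(x) = 2·x - 8, leaving 0
The remainder is 0, so f(x) = g(x) · h(x) with h(x) = 3·x + 2. Hence g | f, i.e. f ∈ (g).

Final answer: YES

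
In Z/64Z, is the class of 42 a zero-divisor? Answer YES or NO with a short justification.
YES

gcd(42, 64) = 2 > 1, so 42 is not a unit in Z/64Z. In Z/nZ every nonzero non-unit is a zero-divisor: explicitly, take b = 64/gcd = 32 ≠ 0 (mod 64); then 42·32 = 1344 = 21·64, i.e. 42·32 ≡ 0 (mod 64). So 42 is a zero-divisor.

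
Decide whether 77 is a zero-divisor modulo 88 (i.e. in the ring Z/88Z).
gcd(77, 88) = 11 > 1, so 77 is not a unit in Z/88Z. In Z/nZ every nonzero non-unit is a zero-divisor: explicitly, take b = 88/gcd = 8 ≠ 0 (mod 88); then 77·8 = 616 = 7·88, i.e. 77·8 ≡ 0 (mod 88). So 77 is a zero-divisor.

Final answer: YES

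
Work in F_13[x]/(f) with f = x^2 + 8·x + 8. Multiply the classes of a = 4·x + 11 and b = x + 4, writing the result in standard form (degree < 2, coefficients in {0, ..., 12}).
Multiply as integer polynomials: a · b = 4·x^2 + 27·x + 44. Reducing coefficients mod 13: a · b ≡ 4·x^2 + x + 5. Now divide by f(x) = x^2 + 8·x + 8 in F_13[x], eliminating the leading term at each step:
  leading term 4·x^2: subtract (4)·f(x) = 4·x^2 + 6·x + 6, leaving 8·x + 12 (coefficients mod 13)
The degree is now < 2, so this is the remainder. Hence a · b ≡ 8·x + 12 in F_13[x]/(f).

Final answer: a · b ≡ 8·x + 12 (mod f(x))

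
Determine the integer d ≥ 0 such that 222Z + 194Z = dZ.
In the PID Z, (a, b) is generated by gcd(a, b). Compute gcd(222, 194) with the extended Euclidean algorithm, tracking rows (r, s, t) with s·222 + t·194 = r:
  row A: (222, 1, 0)   [1·222 + 0·194 = 222]
  row B: (194, 0, 1)   [0·222 + 1·194 = 194]
  222 = 1·194 + 28   → row C = row A − 1·row B = (28, 1, −1)   [check: 1·222 − 1·194 = 28]
  194 = 6·28 + 26   → row D = row B − 6·row C = (26, −6, 7)   [check: −6·222 + 7·194 = 26]
  28 = 1·26 + 2   → row E = row C − 1·row D = (2, 7, −8)   [check: 7·222 − 8·194 = 2]
  26 = 13·2 + 0   → remainder 0, stop. gcd = 2 (last nonzero row E).
So gcd(222, 194) = 2, with Bézout identity 7·222 − 8·194 = 2. Containment (⊇): the Bézout identity exhibits 2 as an element of (222, 194), giving (2) ⊆ (222, 194). Containment (⊆): since 2 | 222 and 2 | 194 (222 = 2·111, 194 = 2·97), every Z-linear combination of 222 and 194 is divisible by 2, so (222, 194) ⊆ (2). Therefore (222, 194) = (2), d = 2.

Final answer: (222, 194) = (2); d = 2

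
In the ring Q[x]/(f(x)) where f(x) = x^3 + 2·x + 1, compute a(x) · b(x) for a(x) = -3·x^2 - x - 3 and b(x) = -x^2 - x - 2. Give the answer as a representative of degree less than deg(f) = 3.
a · b ≡ 4·x^2 - 6·x + 2 (mod f(x))

First multiply in Q[x] without reducing: a · b = 3·x^4 + 4·x^3 + 10·x^2 + 5·x + 6. Now divide by f(x) = x^3 + 2·x + 1, eliminating the leading term at each step:
  leading term 3·x^4: subtract (3·x)·f(x) = 3·x^4 + 6·x^2 + 3·x, leaving 4·x^3 + 4·x^2 + 2·x + 6
  leading term 4·x^3: subtract (4)·f(x) = 4·x^3 + 8·x + 4, leaving 4·x^2 - 6·x + 2
The degree is now < 3, so this is the remainder. Hence a · b ≡ 4·x^2 - 6·x + 2 in Q[x]/(f).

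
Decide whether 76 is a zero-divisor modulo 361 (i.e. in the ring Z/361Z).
gcd(76, 361) = 19 > 1, so 76 is not a unit in Z/361Z. In Z/nZ every nonzero non-unit is a zero-divisor: explicitly, take b = 361/gcd = 19 ≠ 0 (mod 361); then 76·19 = 1444 = 4·361, i.e. 76·19 ≡ 0 (mod 361). So 76 is a zero-divisor.

Final answer: YES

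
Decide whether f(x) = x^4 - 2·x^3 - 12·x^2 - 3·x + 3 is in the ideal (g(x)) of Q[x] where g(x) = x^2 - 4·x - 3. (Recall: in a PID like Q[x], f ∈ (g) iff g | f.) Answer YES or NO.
NO

In Q[x] the ideal (g) consists of all multiples of g, so f ∈ (g) iff g | f, i.e. iff the remainder of f on division by g is 0. Divide f by g (g is monic, so eliminate the leading term of the running remainder at each step):
  leading term x^4: subtract (x^2)·g(x) = x^4 - 4·x^3 - 3·x^2, leaving 2·x^3 - 9·x^2 - 3·x + 3
  leading term 2·x^3: subtract (2·x)·g(x) = 2·x^3 - 8·x^2 - 6·x, leaving -x^2 + 3·x + 3
  leading term -x^2: subtract (-1)·g(x) = -x^2 + 4·x + 3, leaving -x
The remainder r(x) = -x ≠ 0 (and deg r < deg g), so g ∤ f, i.e. f ∉ (g).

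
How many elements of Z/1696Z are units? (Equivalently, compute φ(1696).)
An element a ∈ Z/1696Z is a unit iff gcd(a, 1696) = 1, so the number of units is φ(1696). φ is multiplicative, with φ(p^e) = p^e − p^(e−1). Factorise 1696 = 2^5 · 53. Then
  φ(1696) = (2^5 − 2^4) · (53 − 1) = 16 · 52 = 832.

Final answer: Z/1696Z has φ(1696) = 832 units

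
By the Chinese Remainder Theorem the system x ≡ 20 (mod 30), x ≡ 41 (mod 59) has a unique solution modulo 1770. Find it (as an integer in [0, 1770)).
The moduli 30, 59 are pairwise coprime, so by the CRT there is a unique solution mod 30·59 = 1770.
Solve by successive substitution. Start with x ≡ 20 (mod 30).
  Combine with x ≡ 41 (mod 59): write x = 20 + 30·t and require 20 + 30·t ≡ 41 (mod 59), i.e. 30·t ≡ 41 − 20 ≡ 21 (mod 59). Since 30^(−1) ≡ 2 (mod 59), t ≡ 2·21 ≡ 42 (mod 59). So x ≡ 20 + 30·42 = 1280 (mod 1770).
Unique solution in [0, 1770): x = 1280.

Final answer: x ≡ 1280 (mod 1770); the representative in [0, 1770) is 1280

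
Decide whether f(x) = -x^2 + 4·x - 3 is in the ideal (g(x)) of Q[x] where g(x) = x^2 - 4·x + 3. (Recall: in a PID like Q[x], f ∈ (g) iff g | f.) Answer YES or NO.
YES

In Q[x] the ideal (g) consists of all multiples of g, so f ∈ (g) iff g | f, i.e. iff the remainder of f on division by g is 0. Divide f by g (g is monic, so eliminate the leading term of the running remainder at each step):
  leading term -x^2: subtract (-1)·g(x) = -x^2 + 4·x - 3, leaving 0
The remainder is 0, so f(x) = g(x) · h(x) with h(x) = -1. Hence g | f, i.e. f ∈ (g).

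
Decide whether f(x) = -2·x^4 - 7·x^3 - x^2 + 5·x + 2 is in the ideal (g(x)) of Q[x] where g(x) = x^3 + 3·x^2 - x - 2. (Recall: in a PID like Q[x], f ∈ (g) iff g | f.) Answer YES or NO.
YES

In Q[x] the ideal (g) consists of all multiples of g, so f ∈ (g) iff g | f, i.e. iff the remainder of f on division by g is 0. Divide f by g (g is monic, so eliminate the leading term of the running remainder at each step):
  leading term -2·x^4: subtract (-2·x)·g(x) = -2·x^4 - 6·x^3 + 2·x^2 + 4·x, leaving -x^3 - 3·x^2 + x + 2
  leading term -x^3: subtract (-1)·g(x) = -x^3 - 3·x^2 + x + 2, leaving 0
The remainder is 0, so f(x) = g(x) · h(x) with h(x) = -2·x - 1. Hence g | f, i.e. f ∈ (g).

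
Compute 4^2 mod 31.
16

Use repeated squaring. Binary(2) = 10. Walk through the bits of the exponent 2 left-to-right: at each bit after the leading one, square the running value, then multiply by 4 if the bit is 1 (always reducing mod 31):
  bit 1 = 1 (leading): start with 4.
  bit 2 = 0: square 4^2 = 16 (mod 31).
Final value: 4^2 ≡ 16 (mod 31).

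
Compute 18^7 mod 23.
Use repeated squaring. Binary(7) = 111. Walk through the bits of the exponent 7 left-to-right: at each bit after the leading one, square the running value, then multiply by 18 if the bit is 1 (always reducing mod 23):
  bit 1 = 1 (leading): start with 18.
  bit 2 = 1: square 18^2 = 324 ≡ 2; bit is 1, so multiply 2·18 = 36 ≡ 13 (mod 23).
  bit 3 = 1: square 13^2 = 169 ≡ 8; bit is 1, so multiply 8·18 = 144 ≡ 6 (mod 23).
Final value: 18^7 ≡ 6 (mod 23).

Final answer: 6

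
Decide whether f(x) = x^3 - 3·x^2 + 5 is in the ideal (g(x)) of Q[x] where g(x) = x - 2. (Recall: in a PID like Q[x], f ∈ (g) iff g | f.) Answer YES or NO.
In Q[x] the ideal (g) consists of all multiples of g, so f ∈ (g) iff g | f, i.e. iff the remainder of f on division by g is 0. Divide f by g (g is monic, so eliminate the leading term of the running remainder at each step):
  leading term x^3: subtract (x^2)·g(x) = x^3 - 2·x^2, leaving 5 - x^2
  leading term -x^2: subtract (-x)·g(x) = -x^2 + 2·x, leaving 5 - 2·x
  leading term -2·x: subtract (-2)·g(x) = 4 - 2·x, leaving 1
The remainder r(x) = 1 ≠ 0 (and deg r < deg g), so g ∤ f, i.e. f ∉ (g).

Final answer: NO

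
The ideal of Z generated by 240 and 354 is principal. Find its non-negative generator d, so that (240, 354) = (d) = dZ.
(240, 354) = (6); d = 6

In the PID Z, (a, b) is generated by gcd(a, b). Compute gcd(354, 240) with the extended Euclidean algorithm, tracking rows (r, s, t) with s·354 + t·240 = r:
  row A: (354, 1, 0)   [1·354 + 0·240 = 354]
  row B: (240, 0, 1)   [0·354 + 1·240 = 240]
  354 = 1·240 + 114   → row C = row A − 1·row B = (114, 1, −1)   [check: 1·354 − 1·240 = 114]
  240 = 2·114 + 12   → row D = row B − 2·row C = (12, −2, 3)   [check: −2·354 + 3·240 = 12]
  114 = 9·12 + 6   → row E = row C − 9·row D = (6, 19, −28)   [check: 19·354 − 28·240 = 6]
  12 = 2·6 + 0   → remainder 0, stop. gcd = 6 (last nonzero row E).
So gcd(240, 354) = 6, with Bézout identity 19·354 − 28·240 = 6. Containment (⊇): the Bézout identity exhibits 6 as an element of (240, 354), giving (6) ⊆ (240, 354). Containment (⊆): since 6 | 240 and 6 | 354 (240 = 6·40, 354 = 6·59), every Z-linear combination of 240 and 354 is divisible by 6, so (240, 354) ⊆ (6). Therefore (240, 354) = (6), d = 6.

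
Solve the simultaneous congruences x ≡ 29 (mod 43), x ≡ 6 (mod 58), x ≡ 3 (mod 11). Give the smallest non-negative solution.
The moduli 43, 58, 11 are pairwise coprime, so by the CRT there is a unique solution mod 43·58·11 = 27434.
Solve by successive substitution. Start with x ≡ 29 (mod 43).
  Combine with x ≡ 6 (mod 58): write x = 29 + 43·t and require 29 + 43·t ≡ 6 (mod 58), i.e. 43·t ≡ 6 − 29 ≡ 35 (mod 58). Since 43^(−1) ≡ 27 (mod 58), t ≡ 27·35 ≡ 17 (mod 58). So x ≡ 29 + 43·17 = 760 (mod 2494).
  Combine with x ≡ 3 (mod 11): write x = 760 + 2494·t and require 760 + 2494·t ≡ 3 (mod 11), i.e. 2494·t ≡ 3 − 760 ≡ 2 (mod 11). Since 2494^(−1) ≡ 7 (mod 11) (2494 ≡ 8 (mod 11)), t ≡ 7·2 ≡ 3 (mod 11). So x ≡ 760 + 2494·3 = 8242 (mod 27434).
Unique solution in [0, 27434): x = 8242.

Final answer: x ≡ 8242 (mod 27434); the representative in [0, 27434) is 8242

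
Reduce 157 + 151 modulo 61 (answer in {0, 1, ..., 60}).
3

Reduce the summands first: 157 ≡ 35, 151 ≡ 29 (mod 61), so 157 + 151 ≡ 35 + 29 (mod 61). 35 + 29 = 64; 64 = 1·61 + 3, so (157 + 151) mod 61 = 3.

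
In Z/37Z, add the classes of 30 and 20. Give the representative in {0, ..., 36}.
Both summands are already reduced mod 37. 30 + 20 = 50; 50 = 1·37 + 13, so (30 + 20) mod 37 = 13.

Final answer: 13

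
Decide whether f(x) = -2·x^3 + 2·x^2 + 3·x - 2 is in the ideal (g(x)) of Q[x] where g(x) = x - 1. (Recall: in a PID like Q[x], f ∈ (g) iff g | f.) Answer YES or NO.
In Q[x] the ideal (g) consists of all multiples of g, so f ∈ (g) iff g | f, i.e. iff the remainder of f on division by g is 0. Divide f by g (g is monic, so eliminate the leading term of the running remainder at each step):
  leading term -2·x^3: subtract (-2·x^2)·g(x) = -2·x^3 + 2·x^2, leaving 3·x - 2
  leading term 3·x: subtract (3)·g(x) = 3·x - 3, leaving 1
The remainder r(x) = 1 ≠ 0 (and deg r < deg g), so g ∤ f, i.e. f ∉ (g).

Final answer: NO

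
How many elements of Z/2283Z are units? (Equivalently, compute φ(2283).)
Z/2283Z has φ(2283) = 1520 units

An element a ∈ Z/2283Z is a unit iff gcd(a, 2283) = 1, so the number of units is φ(2283). φ is multiplicative, with φ(p^e) = p^e − p^(e−1). Factorise 2283 = 3 · 761. Then
  φ(2283) = (3 − 1) · (761 − 1) = 2 · 760 = 1520.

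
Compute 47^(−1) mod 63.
Apply the extended Euclidean algorithm to (63, 47), tracking rows (r, s, t) with s·63 + t·47 = r. Each division r_prev = q·r_cur + r_new produces the new row as (previous row) − q·(current row):
  row A: (63, 1, 0)   [1·63 + 0·47 = 63]
  row B: (47, 0, 1)   [0·63 + 1·47 = 47]
  63 = 1·47 + 16   → row C = row A − 1·row B = (16, 1, −1)   [check: 1·63 − 1·47 = 16]
  47 = 2·16 + 15   → row D = row B − 2·row C = (15, −2, 3)   [check: −2·63 + 3·47 = 15]
  16 = 1·15 + 1   → row E = row C − 1·row D = (1, 3, −4)   [check: 3·63 − 4·47 = 1]
  15 = 15·1 + 0   → remainder 0, stop. gcd = 1 (last nonzero row E).
The gcd is 1, so 47 is invertible mod 63. The last nonzero row gives 3·63 − 4·47 = 1, so t = −4. So 47^(−1) ≡ −4 ≡ 59 (mod 63). Verify: 47 · 59 = 2773 ≡ 1 (mod 63). ✓

Final answer: 47^(−1) ≡ 59 (mod 63)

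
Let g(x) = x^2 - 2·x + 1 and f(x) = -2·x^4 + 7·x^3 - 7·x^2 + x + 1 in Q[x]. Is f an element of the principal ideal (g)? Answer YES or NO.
In Q[x] the ideal (g) consists of all multiples of g, so f ∈ (g) iff g | f, i.e. iff the remainder of f on division by g is 0. Divide f by g (g is monic, so eliminate the leading term of the running remainder at each step):
  leading term -2·x^4: subtract (-2·x^2)·g(x) = -2·x^4 + 4·x^3 - 2·x^2, leaving 3·x^3 - 5·x^2 + x + 1
  leading term 3·x^3: subtract (3·x)·g(x) = 3·x^3 - 6·x^2 + 3·x, leaving x^2 - 2·x + 1
  leading term x^2: subtract (1)·g(x) = x^2 - 2·x + 1, leaving 0
The remainder is 0, so f(x) = g(x) · h(x) with h(x) = -2·x^2 + 3·x + 1. Hence g | f, i.e. f ∈ (g).

Final answer: YES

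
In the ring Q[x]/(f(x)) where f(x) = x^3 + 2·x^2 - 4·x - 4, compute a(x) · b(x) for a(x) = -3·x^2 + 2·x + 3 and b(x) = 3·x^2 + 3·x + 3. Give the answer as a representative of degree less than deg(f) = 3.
First multiply in Q[x] without reducing: a · b = -9·x^4 - 3·x^3 + 6·x^2 + 15·x + 9. Now divide by f(x) = x^3 + 2·x^2 - 4·x - 4, eliminating the leading term at each step:
  leading term -9·x^4: subtract (-9·x)·f(x) = -9·x^4 - 18·x^3 + 36·x^2 + 36·x, leaving 15·x^3 - 30·x^2 - 21·x + 9
  leading term 15·x^3: subtract (15)·f(x) = 15·x^3 + 30·x^2 - 60·x - 60, leaving -60·x^2 + 39·x + 69
The degree is now < 3, so this is the remainder. Hence a · b ≡ -60·x^2 + 39·x + 69 in Q[x]/(f).

Final answer: a · b ≡ -60·x^2 + 39·x + 69 (mod f(x))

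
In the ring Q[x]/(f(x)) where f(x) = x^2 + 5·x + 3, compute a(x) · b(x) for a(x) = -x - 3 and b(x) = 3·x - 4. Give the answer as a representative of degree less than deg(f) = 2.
a · b ≡ 10·x + 21 (mod f(x))

First multiply in Q[x] without reducing: a · b = -3·x^2 - 5·x + 12. Now divide by f(x) = x^2 + 5·x + 3, eliminating the leading term at each step:
  leading term -3·x^2: subtract (-3)·f(x) = -3·x^2 - 15·x - 9, leaving 10·x + 21
The degree is now < 2, so this is the remainder. Hence a · b ≡ 10·x + 21 in Q[x]/(f).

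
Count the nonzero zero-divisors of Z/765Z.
In Z/765Z each nonzero element is either a unit (gcd with 765 is 1) or a zero-divisor (gcd > 1). The number of units is φ(765): factorise 765 = 3^2 · 5 · 17, so φ(765) = (3^2 − 3^1) · (5 − 1) · (17 − 1) = 6 · 4 · 16 = 384. The nonzero elements number 765 − 1 = 764. Hence the nonzero zero-divisors number 764 − 384 = 380.

Final answer: Z/765Z has 380 nonzero zero-divisors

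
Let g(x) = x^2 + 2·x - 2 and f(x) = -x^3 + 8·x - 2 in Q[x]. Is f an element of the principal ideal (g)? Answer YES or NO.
NO

In Q[x] the ideal (g) consists of all multiples of g, so f ∈ (g) iff g | f, i.e. iff the remainder of f on division by g is 0. Divide f by g (g is monic, so eliminate the leading term of the running remainder at each step):
  leading term -x^3: subtract (-x)·g(x) = -x^3 - 2·x^2 + 2·x, leaving 2·x^2 + 6·x - 2
  leading term 2·x^2: subtract (2)·g(x) = 2·x^2 + 4·x - 4, leaving 2·x + 2
The remainder r(x) = 2·x + 2 ≠ 0 (and deg r < deg g), so g ∤ f, i.e. f ∉ (g).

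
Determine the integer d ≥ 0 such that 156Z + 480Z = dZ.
(156, 480) = (12); d = 12

In the PID Z, (a, b) is generated by gcd(a, b). Compute gcd(480, 156) with the extended Euclidean algorithm, tracking rows (r, s, t) with s·480 + t·156 = r:
  row A: (480, 1, 0)   [1·480 + 0·156 = 480]
  row B: (156, 0, 1)   [0·480 + 1·156 = 156]
  480 = 3·156 + 12   → row C = row A − 3·row B = (12, 1, −3)   [check: 1·480 − 3·156 = 12]
  156 = 13·12 + 0   → remainder 0, stop. gcd = 12 (last nonzero row C).
So gcd(156, 480) = 12, with Bézout identity 1·480 − 3·156 = 12. Containment (⊇): the Bézout identity exhibits 12 as an element of (156, 480), giving (12) ⊆ (156, 480). Containment (⊆): since 12 | 156 and 12 | 480 (156 = 12·13, 480 = 12·40), every Z-linear combination of 156 and 480 is divisible by 12, so (156, 480) ⊆ (12). Therefore (156, 480) = (12), d = 12.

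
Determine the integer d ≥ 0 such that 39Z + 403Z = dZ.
(39, 403) = (13); d = 13

In the PID Z, (a, b) is generated by gcd(a, b). Compute gcd(403, 39) with the extended Euclidean algorithm, tracking rows (r, s, t) with s·403 + t·39 = r:
  row A: (403, 1, 0)   [1·403 + 0·39 = 403]
  row B: (39, 0, 1)   [0·403 + 1·39 = 39]
  403 = 10·39 + 13   → row C = row A − 10·row B = (13, 1, −10)   [check: 1·403 − 10·39 = 13]
  39 = 3·13 + 0   → remainder 0, stop. gcd = 13 (last nonzero row C).
So gcd(39, 403) = 13, with Bézout identity 1·403 − 10·39 = 13. Containment (⊇): the Bézout identity exhibits 13 as an element of (39, 403), giving (13) ⊆ (39, 403). Containment (⊆): since 13 | 39 and 13 | 403 (39 = 13·3, 403 = 13·31), every Z-linear combination of 39 and 403 is divisible by 13, so (39, 403) ⊆ (13). Therefore (39, 403) = (13), d = 13.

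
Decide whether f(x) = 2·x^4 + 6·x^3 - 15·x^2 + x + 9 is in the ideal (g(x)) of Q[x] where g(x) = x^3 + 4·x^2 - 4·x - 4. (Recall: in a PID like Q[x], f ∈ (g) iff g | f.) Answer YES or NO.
In Q[x] the ideal (g) consists of all multiples of g, so f ∈ (g) iff g | f, i.e. iff the remainder of f on division by g is 0. Divide f by g (g is monic, so eliminate the leading term of the running remainder at each step):
  leading term 2·x^4: subtract (2·x)·g(x) = 2·x^4 + 8·x^3 - 8·x^2 - 8·x, leaving -2·x^3 - 7·x^2 + 9·x + 9
  leading term -2·x^3: subtract (-2)·g(x) = -2·x^3 - 8·x^2 + 8·x + 8, leaving x^2 + x + 1
The remainder r(x) = x^2 + x + 1 ≠ 0 (and deg r < deg g), so g ∤ f, i.e. f ∉ (g).

Final answer: NO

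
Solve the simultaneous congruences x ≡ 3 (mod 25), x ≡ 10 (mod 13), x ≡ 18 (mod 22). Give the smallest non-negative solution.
The moduli 25, 13, 22 are pairwise coprime, so by the CRT there is a unique solution mod 25·13·22 = 7150.
Solve by successive substitution. Start with x ≡ 3 (mod 25).
  Combine with x ≡ 10 (mod 13): write x = 3 + 25·t and require 3 + 25·t ≡ 10 (mod 13), i.e. 25·t ≡ 10 − 3 ≡ 7 (mod 13). Since 25^(−1) ≡ 12 (mod 13) (25 ≡ 12 (mod 13)), t ≡ 12·7 ≡ 6 (mod 13). So x ≡ 3 + 25·6 = 153 (mod 325).
  Combine with x ≡ 18 (mod 22): write x = 153 + 325·t and require 153 + 325·t ≡ 18 (mod 22), i.e. 325·t ≡ 18 − 153 ≡ 19 (mod 22). Since 325^(−1) ≡ 13 (mod 22) (325 ≡ 17 (mod 22)), t ≡ 13·19 ≡ 5 (mod 22). So x ≡ 153 + 325·5 = 1778 (mod 7150).
Unique solution in [0, 7150): x = 1778.

Final answer: x ≡ 1778 (mod 7150); the representative in [0, 7150) is 1778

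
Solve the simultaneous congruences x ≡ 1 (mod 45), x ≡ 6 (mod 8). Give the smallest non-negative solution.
The moduli 45, 8 are pairwise coprime, so by the CRT there is a unique solution mod 45·8 = 360.
Solve by successive substitution. Start with x ≡ 1 (mod 45).
  Combine with x ≡ 6 (mod 8): write x = 1 + 45·t and require 1 + 45·t ≡ 6 (mod 8), i.e. 45·t ≡ 6 − 1 ≡ 5 (mod 8). Since 45^(−1) ≡ 5 (mod 8) (45 ≡ 5 (mod 8)), t ≡ 5·5 ≡ 1 (mod 8). So x ≡ 1 + 45·1 = 46 (mod 360).
Unique solution in [0, 360): x = 46.

Final answer: x ≡ 46 (mod 360); the representative in [0, 360) is 46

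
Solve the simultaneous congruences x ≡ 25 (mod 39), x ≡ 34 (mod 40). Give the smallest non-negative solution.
The moduli 39, 40 are pairwise coprime, so by the CRT there is a unique solution mod 39·40 = 1560.
Solve by successive substitution. Start with x ≡ 25 (mod 39).
  Combine with x ≡ 34 (mod 40): write x = 25 + 39·t and require 25 + 39·t ≡ 34 (mod 40), i.e. 39·t ≡ 34 − 25 ≡ 9 (mod 40). Since 39^(−1) ≡ 39 (mod 40), t ≡ 39·9 ≡ 31 (mod 40). So x ≡ 25 + 39·31 = 1234 (mod 1560).
Unique solution in [0, 1560): x = 1234.

Final answer: x ≡ 1234 (mod 1560); the representative in [0, 1560) is 1234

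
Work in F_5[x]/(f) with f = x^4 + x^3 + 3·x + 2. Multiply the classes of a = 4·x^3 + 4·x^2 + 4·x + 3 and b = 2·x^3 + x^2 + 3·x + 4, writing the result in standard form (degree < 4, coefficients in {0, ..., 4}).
a · b ≡ 4·x^3 + 3·x^2 + 2·x + 2 (mod f(x))

Multiply as integer polynomials: a · b = 8·x^6 + 12·x^5 + 24·x^4 + 38·x^3 + 31·x^2 + 25·x + 12. Reducing coefficients mod 5: a · b ≡ 3·x^6 + 2·x^5 + 4·x^4 + 3·x^3 + x^2 + 2. Now divide by f(x) = x^4 + x^3 + 3·x + 2 in F_5[x], eliminating the leading term at each step:
  leading term 3·x^6: subtract (3·x^2)·f(x) = 3·x^6 + 3·x^5 + 4·x^3 + x^2, leaving 4·x^5 + 4·x^4 + 4·x^3 + 2 (coefficients mod 5)
  leading term 4·x^5: subtract (4·x)·f(x) = 4·x^5 + 4·x^4 + 2·x^2 + 3·x, leaving 4·x^3 + 3·x^2 + 2·x + 2 (coefficients mod 5)
The degree is now < 4, so this is the remainder. Hence a · b ≡ 4·x^3 + 3·x^2 + 2·x + 2 in F_5[x]/(f).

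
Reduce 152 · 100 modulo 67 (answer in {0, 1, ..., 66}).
58

Reduce the factors first: 152 ≡ 18, 100 ≡ 33 (mod 67), so 152 · 100 ≡ 18 · 33 (mod 67). 18 · 33 = 594. Dividing by 67: 594 = 8·67 + 58. So (152 · 100) mod 67 = 58.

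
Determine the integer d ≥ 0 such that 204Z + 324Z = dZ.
(204, 324) = (12); d = 12

In the PID Z, (a, b) is generated by gcd(a, b). Compute gcd(324, 204) with the extended Euclidean algorithm, tracking rows (r, s, t) with s·324 + t·204 = r:
  row A: (324, 1, 0)   [1·324 + 0·204 = 324]
  row B: (204, 0, 1)   [0·324 + 1·204 = 204]
  324 = 1·204 + 120   → row C = row A − 1·row B = (120, 1, −1)   [check: 1·324 − 1·204 = 120]
  204 = 1·120 + 84   → row D = row B − 1·row C = (84, −1, 2)   [check: −1·324 + 2·204 = 84]
  120 = 1·84 + 36   → row E = row C − 1·row D = (36, 2, −3)   [check: 2·324 − 3·204 = 36]
  84 = 2·36 + 12   → row F = row D − 2·row E = (12, −5, 8)   [check: −5·324 + 8·204 = 12]
  36 = 3·12 + 0   → remainder 0, stop. gcd = 12 (last nonzero row F).
So gcd(204, 324) = 12, with Bézout identity −5·324 + 8·204 = 12. Containment (⊇): the Bézout identity exhibits 12 as an element of (204, 324), giving (12) ⊆ (204, 324). Containment (⊆): since 12 | 204 and 12 | 324 (204 = 12·17, 324 = 12·27), every Z-linear combination of 204 and 324 is divisible by 12, so (204, 324) ⊆ (12). Therefore (204, 324) = (12), d = 12.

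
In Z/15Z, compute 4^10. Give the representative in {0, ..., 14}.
1

Use repeated squaring. Binary(10) = 1010. Walk through the bits of the exponent 10 left-to-right: at each bit after the leading one, square the running value, then multiply by 4 if the bit is 1 (always reducing mod 15):
  bit 1 = 1 (leading): start with 4.
  bit 2 = 0: square 4^2 = 16 ≡ 1 (mod 15).
  bit 3 = 1: square 1^2 = 1; bit is 1, so multiply 1·4 = 4 (mod 15).
  bit 4 = 0: square 4^2 = 16 ≡ 1 (mod 15).
Final value: 4^10 ≡ 1 (mod 15).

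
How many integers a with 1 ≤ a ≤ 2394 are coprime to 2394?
648

The number of a ∈ {1, ..., 2394} with gcd(a, 2394) = 1 is by definition Euler's totient φ(2394). φ is multiplicative, with φ(p^e) = p^e − p^(e−1). Factorise 2394 = 2 · 3^2 · 7 · 19. Then
  φ(2394) = (2 − 1) · (3^2 − 3^1) · (7 − 1) · (19 − 1) = 1 · 6 · 6 · 18 = 648.
So there are 648 such integers.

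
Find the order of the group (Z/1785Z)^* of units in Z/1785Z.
(Z/1785Z)^* consists of the classes a with gcd(a, 1785) = 1, so its order is φ(1785). φ is multiplicative, with φ(p^e) = p^e − p^(e−1). Factorise 1785 = 3 · 5 · 7 · 17. Then
  φ(1785) = (3 − 1) · (5 − 1) · (7 − 1) · (17 − 1) = 2 · 4 · 6 · 16 = 768.
Thus |(Z/1785Z)^*| = 768.

Final answer: |(Z/1785Z)^*| = 768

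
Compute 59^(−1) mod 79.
59^(−1) ≡ 75 (mod 79)

Apply the extended Euclidean algorithm to (79, 59), tracking rows (r, s, t) with s·79 + t·59 = r. Each division r_prev = q·r_cur + r_new produces the new row as (previous row) − q·(current row):
  row A: (79, 1, 0)   [1·79 + 0·59 = 79]
  row B: (59, 0, 1)   [0·79 + 1·59 = 59]
  79 = 1·59 + 20   → row C = row A − 1·row B = (20, 1, −1)   [check: 1·79 − 1·59 = 20]
  59 = 2·20 + 19   → row D = row B − 2·row C = (19, −2, 3)   [check: −2·79 + 3·59 = 19]
  20 = 1·19 + 1   → row E = row C − 1·row D = (1, 3, −4)   [check: 3·79 − 4·59 = 1]
  19 = 19·1 + 0   → remainder 0, stop. gcd = 1 (last nonzero row E).
The gcd is 1, so 59 is invertible mod 79. The last nonzero row gives 3·79 − 4·59 = 1, so t = −4. So 59^(−1) ≡ −4 ≡ 75 (mod 79). Verify: 59 · 75 = 4425 ≡ 1 (mod 79). ✓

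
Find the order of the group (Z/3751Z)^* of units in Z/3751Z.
(Z/3751Z)^* consists of the classes a with gcd(a, 3751) = 1, so its order is φ(3751). φ is multiplicative, with φ(p^e) = p^e − p^(e−1). Factorise 3751 = 11^2 · 31. Then
  φ(3751) = (11^2 − 11^1) · (31 − 1) = 110 · 30 = 3300.
Thus |(Z/3751Z)^*| = 3300.

Final answer: |(Z/3751Z)^*| = 3300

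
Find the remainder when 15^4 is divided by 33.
3

Use repeated squaring. Binary(4) = 100. Walk through the bits of the exponent 4 left-to-right: at each bit after the leading one, square the running value, then multiply by 15 if the bit is 1 (always reducing mod 33):
  bit 1 = 1 (leading): start with 15.
  bit 2 = 0: square 15^2 = 225 ≡ 27 (mod 33).
  bit 3 = 0: square 27^2 = 729 ≡ 3 (mod 33).
Final value: 15^4 ≡ 3 (mod 33).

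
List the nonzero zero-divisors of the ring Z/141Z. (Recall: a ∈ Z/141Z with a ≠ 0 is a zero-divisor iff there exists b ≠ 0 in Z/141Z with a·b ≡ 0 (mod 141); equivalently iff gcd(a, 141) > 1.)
nonzero zero-divisors of Z/141Z = {3, 6, 9, 12, 15, 18, 21, 24, 27, 30, 33, 36, 39, 42, 45, 47, 48, 51, 54, 57, 60, 63, 66, 69, 72, 75, 78, 81, 84, 87, 90, 93, 94, 96, 99, 102, 105, 108, 111, 114, 117, 120, 123, 126, 129, 132, 135, 138}

An element a ∈ Z/141Z (with a ≠ 0) is a zero-divisor iff gcd(a, 141) > 1 (because a is a unit precisely when gcd(a, n) = 1, and in Z/nZ every nonzero, non-unit element is a zero-divisor). Scan a = 1, ..., 140 and keep those with gcd(a, 141) > 1:
  gcd(3, 141) = 3, gcd(6, 141) = 3, gcd(9, 141) = 3, gcd(12, 141) = 3, gcd(15, 141) = 3, gcd(18, 141) = 3, gcd(21, 141) = 3, gcd(24, 141) = 3, gcd(27, 141) = 3, gcd(30, 141) = 3, gcd(33, 141) = 3, gcd(36, 141) = 3, gcd(39, 141) = 3, gcd(42, 141) = 3, gcd(45, 141) = 3, gcd(47, 141) = 47, gcd(48, 141) = 3, gcd(51, 141) = 3, gcd(54, 141) = 3, gcd(57, 141) = 3, gcd(60, 141) = 3, gcd(63, 141) = 3, gcd(66, 141) = 3, gcd(69, 141) = 3, gcd(72, 141) = 3, gcd(75, 141) = 3, gcd(78, 141) = 3, gcd(81, 141) = 3, gcd(84, 141) = 3, gcd(87, 141) = 3, gcd(90, 141) = 3, gcd(93, 141) = 3, gcd(94, 141) = 47, gcd(96, 141) = 3, gcd(99, 141) = 3, gcd(102, 141) = 3, gcd(105, 141) = 3, gcd(108, 141) = 3, gcd(111, 141) = 3, gcd(114, 141) = 3, gcd(117, 141) = 3, gcd(120, 141) = 3, gcd(123, 141) = 3, gcd(126, 141) = 3, gcd(129, 141) = 3, gcd(132, 141) = 3, gcd(135, 141) = 3, gcd(138, 141) = 3.
All other a ∈ {1, ..., 140} have gcd(a, 141) = 1 and are units. So the nonzero zero-divisors are exactly the 48 values of a appearing in this scan.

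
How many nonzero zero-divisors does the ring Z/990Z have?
In Z/990Z each nonzero element is either a unit (gcd with 990 is 1) or a zero-divisor (gcd > 1). The number of units is φ(990): factorise 990 = 2 · 3^2 · 5 · 11, so φ(990) = (2 − 1) · (3^2 − 3^1) · (5 − 1) · (11 − 1) = 1 · 6 · 4 · 10 = 240. The nonzero elements number 990 − 1 = 989. Hence the nonzero zero-divisors number 989 − 240 = 749.

Final answer: Z/990Z has 749 nonzero zero-divisors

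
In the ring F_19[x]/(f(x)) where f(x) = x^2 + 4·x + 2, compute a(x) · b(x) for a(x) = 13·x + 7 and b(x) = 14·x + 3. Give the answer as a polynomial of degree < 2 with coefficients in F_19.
Multiply as integer polynomials: a · b = 182·x^2 + 137·x + 21. Reducing coefficients mod 19: a · b ≡ 11·x^2 + 4·x + 2. Now divide by f(x) = x^2 + 4·x + 2 in F_19[x], eliminating the leading term at each step:
  leading term 11·x^2: subtract (11)·f(x) = 11·x^2 + 6·x + 3, leaving 17·x + 18 (coefficients mod 19)
The degree is now < 2, so this is the remainder. Hence a · b ≡ 17·x + 18 in F_19[x]/(f).

Final answer: a · b ≡ 17·x + 18 (mod f(x))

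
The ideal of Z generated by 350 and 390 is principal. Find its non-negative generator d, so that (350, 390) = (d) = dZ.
(350, 390) = (10); d = 10

In the PID Z, (a, b) is generated by gcd(a, b). Compute gcd(390, 350) with the extended Euclidean algorithm, tracking rows (r, s, t) with s·390 + t·350 = r:
  row A: (390, 1, 0)   [1·390 + 0·350 = 390]
  row B: (350, 0, 1)   [0·390 + 1·350 = 350]
  390 = 1·350 + 40   → row C = row A − 1·row B = (40, 1, −1)   [check: 1·390 − 1·350 = 40]
  350 = 8·40 + 30   → row D = row B − 8·row C = (30, −8, 9)   [check: −8·390 + 9·350 = 30]
  40 = 1·30 + 10   → row E = row C − 1·row D = (10, 9, −10)   [check: 9·390 − 10·350 = 10]
  30 = 3·10 + 0   → remainder 0, stop. gcd = 10 (last nonzero row E).
So gcd(350, 390) = 10, with Bézout identity 9·390 − 10·350 = 10. Containment (⊇): the Bézout identity exhibits 10 as an element of (350, 390), giving (10) ⊆ (350, 390). Containment (⊆): since 10 | 350 and 10 | 390 (350 = 10·35, 390 = 10·39), every Z-linear combination of 350 and 390 is divisible by 10, so (350, 390) ⊆ (10). Therefore (350, 390) = (10), d = 10.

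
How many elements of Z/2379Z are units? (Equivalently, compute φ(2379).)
An element a ∈ Z/2379Z is a unit iff gcd(a, 2379) = 1, so the number of units is φ(2379). φ is multiplicative, with φ(p^e) = p^e − p^(e−1). Factorise 2379 = 3 · 13 · 61. Then
  φ(2379) = (3 − 1) · (13 − 1) · (61 − 1) = 2 · 12 · 60 = 1440.

Final answer: Z/2379Z has φ(2379) = 1440 units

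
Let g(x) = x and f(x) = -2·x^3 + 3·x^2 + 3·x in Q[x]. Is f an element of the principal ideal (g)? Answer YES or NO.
In Q[x] the ideal (g) consists of all multiples of g, so f ∈ (g) iff g | f, i.e. iff the remainder of f on division by g is 0. Divide f by g (g is monic, so eliminate the leading term of the running remainder at each step):
  leading term -2·x^3: subtract (-2·x^2)·g(x) = -2·x^3, leaving 3·x^2 + 3·x
  leading term 3·x^2: subtract (3·x)·g(x) = 3·x^2, leaving 3·x
  leading term 3·x: subtract (3)·g(x) = 3·x, leaving 0
The remainder is 0, so f(x) = g(x) · h(x) with h(x) = -2·x^2 + 3·x + 3. Hence g | f, i.e. f ∈ (g).

Final answer: YES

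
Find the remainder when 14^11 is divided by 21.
14

Use repeated squaring. Binary(11) = 1011. Walk through the bits of the exponent 11 left-to-right: at each bit after the leading one, square the running value, then multiply by 14 if the bit is 1 (always reducing mod 21):
  bit 1 = 1 (leading): start with 14.
  bit 2 = 0: square 14^2 = 196 ≡ 7 (mod 21).
  bit 3 = 1: square 7^2 = 49 ≡ 7; bit is 1, so multiply 7·14 = 98 ≡ 14 (mod 21).
  bit 4 = 1: square 14^2 = 196 ≡ 7; bit is 1, so multiply 7·14 = 98 ≡ 14 (mod 21).
Final value: 14^11 ≡ 14 (mod 21).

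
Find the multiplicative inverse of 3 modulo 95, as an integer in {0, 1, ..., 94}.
3^(−1) ≡ 32 (mod 95)

Apply the extended Euclidean algorithm to (95, 3), tracking rows (r, s, t) with s·95 + t·3 = r. Each division r_prev = q·r_cur + r_new produces the new row as (previous row) − q·(current row):
  row A: (95, 1, 0)   [1·95 + 0·3 = 95]
  row B: (3, 0, 1)   [0·95 + 1·3 = 3]
  95 = 31·3 + 2   → row C = row A − 31·row B = (2, 1, −31)   [check: 1·95 − 31·3 = 2]
  3 = 1·2 + 1   → row D = row B − 1·row C = (1, −1, 32)   [check: −1·95 + 32·3 = 1]
  2 = 2·1 + 0   → remainder 0, stop. gcd = 1 (last nonzero row D).
The gcd is 1, so 3 is invertible mod 95. The last nonzero row gives −1·95 + 32·3 = 1, so t = 32. So 3^(−1) ≡ 32 (mod 95). Verify: 3 · 32 = 96 ≡ 1 (mod 95). ✓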